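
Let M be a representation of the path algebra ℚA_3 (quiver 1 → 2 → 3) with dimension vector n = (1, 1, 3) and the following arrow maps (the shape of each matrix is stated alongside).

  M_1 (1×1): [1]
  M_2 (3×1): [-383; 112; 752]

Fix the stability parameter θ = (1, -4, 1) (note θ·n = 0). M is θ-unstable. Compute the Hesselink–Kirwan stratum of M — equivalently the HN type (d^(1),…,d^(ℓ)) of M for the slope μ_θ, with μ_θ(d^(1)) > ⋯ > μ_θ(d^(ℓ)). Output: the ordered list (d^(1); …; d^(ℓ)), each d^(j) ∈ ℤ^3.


Interval decomposition of M: I[1,3], I[3,3]^2.
HN type (ℓ=2): μ^(1)=1; μ^(2)=-3/2

((0, 0, 3); (1, 1, 0))


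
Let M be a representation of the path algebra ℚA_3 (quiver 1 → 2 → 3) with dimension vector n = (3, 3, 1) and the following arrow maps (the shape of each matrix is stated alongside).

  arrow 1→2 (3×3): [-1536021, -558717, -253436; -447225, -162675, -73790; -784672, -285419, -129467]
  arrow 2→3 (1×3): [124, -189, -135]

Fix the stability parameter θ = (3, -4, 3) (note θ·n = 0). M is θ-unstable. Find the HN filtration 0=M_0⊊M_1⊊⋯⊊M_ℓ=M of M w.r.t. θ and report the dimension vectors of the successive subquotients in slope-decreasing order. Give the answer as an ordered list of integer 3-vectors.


Interval decomposition of M: I[1,1], I[1,2], I[1,3], I[2,2].
HN type (ℓ=3): μ^(1)=3; μ^(2)=-1/2; μ^(3)=-4

((1, 0, 1); (2, 2, 0); (0, 1, 0))


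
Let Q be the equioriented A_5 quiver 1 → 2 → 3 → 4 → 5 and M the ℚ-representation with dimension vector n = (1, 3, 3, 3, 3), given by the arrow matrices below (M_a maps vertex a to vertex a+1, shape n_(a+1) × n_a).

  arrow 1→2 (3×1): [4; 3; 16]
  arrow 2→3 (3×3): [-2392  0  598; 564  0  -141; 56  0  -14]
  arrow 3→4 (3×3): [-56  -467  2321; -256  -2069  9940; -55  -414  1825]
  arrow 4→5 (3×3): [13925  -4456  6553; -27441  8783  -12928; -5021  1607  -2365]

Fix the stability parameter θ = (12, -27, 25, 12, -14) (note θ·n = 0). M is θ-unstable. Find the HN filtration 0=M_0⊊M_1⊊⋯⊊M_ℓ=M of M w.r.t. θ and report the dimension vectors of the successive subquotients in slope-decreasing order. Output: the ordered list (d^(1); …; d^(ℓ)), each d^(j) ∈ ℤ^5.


Barcode: M ≅ I[1,2], I[2,2], I[2,5], I[3,5]^2. HN layers by μ_θ (3 steps, strictly decreasing):
  μ^(1)=23/3; μ^(2)=-15/2; μ^(3)=-27

((0, 0, 3, 3, 3); (1, 1, 0, 0, 0); (0, 2, 0, 0, 0))


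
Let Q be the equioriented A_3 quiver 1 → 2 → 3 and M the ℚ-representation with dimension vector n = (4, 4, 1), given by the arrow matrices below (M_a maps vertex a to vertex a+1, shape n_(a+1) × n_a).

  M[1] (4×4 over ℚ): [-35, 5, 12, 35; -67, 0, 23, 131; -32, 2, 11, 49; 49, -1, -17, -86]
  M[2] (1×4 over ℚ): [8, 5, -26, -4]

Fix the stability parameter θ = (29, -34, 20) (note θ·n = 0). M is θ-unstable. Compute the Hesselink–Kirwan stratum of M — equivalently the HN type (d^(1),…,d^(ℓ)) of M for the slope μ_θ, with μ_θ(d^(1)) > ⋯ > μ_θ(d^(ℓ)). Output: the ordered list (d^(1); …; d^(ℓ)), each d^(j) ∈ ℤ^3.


Via rank(M_{q-1}∘⋯∘M_p): M ≅ I[1,2]^3, I[1,3].
μ_θ-semistable layers: μ^(1)=20; μ^(2)=-5/2

((0, 0, 1); (4, 4, 0))


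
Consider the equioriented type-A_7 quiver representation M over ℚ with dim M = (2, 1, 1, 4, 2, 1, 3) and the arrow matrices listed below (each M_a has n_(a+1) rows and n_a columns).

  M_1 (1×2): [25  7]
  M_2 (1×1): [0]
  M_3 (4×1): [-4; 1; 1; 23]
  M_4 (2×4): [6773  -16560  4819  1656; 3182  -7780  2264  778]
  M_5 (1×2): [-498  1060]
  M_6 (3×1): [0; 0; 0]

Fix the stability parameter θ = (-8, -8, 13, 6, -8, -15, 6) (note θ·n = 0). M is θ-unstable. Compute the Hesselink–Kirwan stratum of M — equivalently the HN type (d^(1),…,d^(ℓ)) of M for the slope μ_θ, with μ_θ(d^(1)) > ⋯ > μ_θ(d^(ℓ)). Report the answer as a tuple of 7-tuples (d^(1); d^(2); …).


Interval decomposition of M: I[1,1], I[1,2], I[3,6], I[4,4]^2, I[4,5], I[7,7]^3.
HN type (ℓ=3): μ^(1)=6; μ^(2)=-1; μ^(3)=-8

((0, 0, 0, 2, 0, 0, 3); (0, 0, 1, 2, 2, 1, 0); (2, 1, 0, 0, 0, 0, 0))


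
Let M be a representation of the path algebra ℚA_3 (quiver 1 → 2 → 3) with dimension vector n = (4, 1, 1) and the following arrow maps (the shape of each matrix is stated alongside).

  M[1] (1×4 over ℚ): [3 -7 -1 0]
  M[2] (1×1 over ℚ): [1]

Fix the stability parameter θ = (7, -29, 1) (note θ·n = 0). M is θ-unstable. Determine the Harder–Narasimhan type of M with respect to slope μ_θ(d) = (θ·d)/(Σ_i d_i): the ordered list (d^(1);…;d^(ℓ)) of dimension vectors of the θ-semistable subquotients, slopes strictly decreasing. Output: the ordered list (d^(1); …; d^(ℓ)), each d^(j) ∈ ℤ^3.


Barcode: M ≅ I[1,1]^3, I[1,3]. HN layers by μ_θ (3 steps, strictly decreasing):
  μ^(1)=7; μ^(2)=1; μ^(3)=-11

((3, 0, 0); (0, 0, 1); (1, 1, 0))


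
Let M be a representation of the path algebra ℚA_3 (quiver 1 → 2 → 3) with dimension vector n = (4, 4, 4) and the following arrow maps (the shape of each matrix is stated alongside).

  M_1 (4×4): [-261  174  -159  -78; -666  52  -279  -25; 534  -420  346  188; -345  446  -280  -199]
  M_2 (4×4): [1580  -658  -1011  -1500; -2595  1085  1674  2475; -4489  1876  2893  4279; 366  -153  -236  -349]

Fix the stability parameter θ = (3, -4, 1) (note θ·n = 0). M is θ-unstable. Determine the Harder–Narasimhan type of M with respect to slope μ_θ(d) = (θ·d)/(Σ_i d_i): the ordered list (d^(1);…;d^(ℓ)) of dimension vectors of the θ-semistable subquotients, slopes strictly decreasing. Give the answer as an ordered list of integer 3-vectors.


Interval decomposition of M: I[1,1]^2, I[1,3]^2, I[2,3]^2.
HN type (ℓ=4): μ^(1)=3; μ^(2)=1; μ^(3)=-1/2; μ^(4)=-4

((2, 0, 0); (0, 0, 4); (2, 2, 0); (0, 2, 0))


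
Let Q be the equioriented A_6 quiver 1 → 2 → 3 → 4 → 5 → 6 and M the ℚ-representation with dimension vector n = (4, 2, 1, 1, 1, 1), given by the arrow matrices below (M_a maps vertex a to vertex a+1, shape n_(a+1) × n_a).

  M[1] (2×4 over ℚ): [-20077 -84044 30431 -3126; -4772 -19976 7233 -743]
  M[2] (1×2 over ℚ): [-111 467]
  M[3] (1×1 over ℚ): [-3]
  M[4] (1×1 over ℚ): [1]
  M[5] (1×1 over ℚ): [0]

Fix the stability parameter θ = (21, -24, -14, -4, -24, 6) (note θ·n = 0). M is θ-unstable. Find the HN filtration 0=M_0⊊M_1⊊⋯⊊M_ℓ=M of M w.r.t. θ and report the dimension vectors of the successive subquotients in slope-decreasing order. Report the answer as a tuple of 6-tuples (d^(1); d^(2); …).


Barcode: M ≅ I[1,1]^2, I[1,2], I[1,5], I[6,6]. HN layers by μ_θ (4 steps, strictly decreasing):
  μ^(1)=21; μ^(2)=6; μ^(3)=-3/2; μ^(4)=-9

((2, 0, 0, 0, 0, 0); (0, 0, 0, 0, 0, 1); (1, 1, 0, 0, 0, 0); (1, 1, 1, 1, 1, 0))


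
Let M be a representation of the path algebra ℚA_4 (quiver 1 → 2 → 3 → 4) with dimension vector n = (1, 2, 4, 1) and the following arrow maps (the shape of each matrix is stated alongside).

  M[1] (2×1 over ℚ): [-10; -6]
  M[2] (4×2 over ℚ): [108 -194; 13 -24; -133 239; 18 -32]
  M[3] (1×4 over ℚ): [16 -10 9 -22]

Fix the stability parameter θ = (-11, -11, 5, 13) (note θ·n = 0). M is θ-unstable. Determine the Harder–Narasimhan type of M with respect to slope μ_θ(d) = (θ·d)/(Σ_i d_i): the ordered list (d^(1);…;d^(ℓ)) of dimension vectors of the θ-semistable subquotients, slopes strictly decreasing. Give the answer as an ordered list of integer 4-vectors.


Via rank(M_{q-1}∘⋯∘M_p): M ≅ I[1,4], I[2,3], I[3,3]^2.
μ_θ-semistable layers: μ^(1)=13; μ^(2)=5; μ^(3)=-11

((0, 0, 0, 1); (0, 0, 4, 0); (1, 2, 0, 0))


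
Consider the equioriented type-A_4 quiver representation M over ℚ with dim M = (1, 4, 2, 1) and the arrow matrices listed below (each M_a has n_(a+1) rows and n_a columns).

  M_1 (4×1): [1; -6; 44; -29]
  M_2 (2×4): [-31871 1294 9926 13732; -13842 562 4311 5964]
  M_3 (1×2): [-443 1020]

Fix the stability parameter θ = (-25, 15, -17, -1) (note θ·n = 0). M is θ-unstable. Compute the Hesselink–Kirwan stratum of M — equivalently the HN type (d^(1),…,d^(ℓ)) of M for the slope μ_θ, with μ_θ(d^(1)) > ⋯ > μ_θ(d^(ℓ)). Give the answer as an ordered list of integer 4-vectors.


Via rank(M_{q-1}∘⋯∘M_p): M ≅ I[1,4], I[2,2]^2, I[2,3].
μ_θ-semistable layers: μ^(1)=15; μ^(2)=-1; μ^(3)=-25

((0, 2, 0, 0); (0, 2, 2, 1); (1, 0, 0, 0))


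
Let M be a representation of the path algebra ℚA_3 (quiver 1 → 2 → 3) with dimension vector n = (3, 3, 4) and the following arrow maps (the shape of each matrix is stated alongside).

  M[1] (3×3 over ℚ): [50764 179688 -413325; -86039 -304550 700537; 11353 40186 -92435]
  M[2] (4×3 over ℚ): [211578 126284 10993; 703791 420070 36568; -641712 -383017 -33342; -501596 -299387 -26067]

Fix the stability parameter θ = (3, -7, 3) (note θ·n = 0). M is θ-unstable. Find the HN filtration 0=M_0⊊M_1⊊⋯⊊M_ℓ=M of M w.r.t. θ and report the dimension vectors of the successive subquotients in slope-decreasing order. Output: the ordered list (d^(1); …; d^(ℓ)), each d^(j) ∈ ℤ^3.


Via rank(M_{q-1}∘⋯∘M_p): M ≅ I[1,1], I[1,3]^2, I[2,3], I[3,3].
μ_θ-semistable layers: μ^(1)=3; μ^(2)=-2; μ^(3)=-7

((1, 0, 4); (2, 2, 0); (0, 1, 0))


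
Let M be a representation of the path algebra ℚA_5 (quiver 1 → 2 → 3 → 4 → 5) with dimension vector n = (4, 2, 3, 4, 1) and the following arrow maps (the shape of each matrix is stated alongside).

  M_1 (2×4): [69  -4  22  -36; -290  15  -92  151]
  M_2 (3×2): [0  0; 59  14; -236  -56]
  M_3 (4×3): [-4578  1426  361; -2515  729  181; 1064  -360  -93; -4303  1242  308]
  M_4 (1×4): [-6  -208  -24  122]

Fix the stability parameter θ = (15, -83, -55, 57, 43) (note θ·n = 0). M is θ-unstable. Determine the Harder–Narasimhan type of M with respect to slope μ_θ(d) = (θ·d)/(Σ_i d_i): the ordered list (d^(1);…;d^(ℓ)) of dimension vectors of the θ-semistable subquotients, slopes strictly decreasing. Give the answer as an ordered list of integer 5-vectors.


Interval decomposition of M: I[1,1]^2, I[1,2], I[1,4], I[3,4], I[3,5], I[4,4].
HN type (ℓ=6): μ^(1)=57; μ^(2)=50; μ^(3)=15; μ^(4)=-34; μ^(5)=-41; μ^(6)=-55

((0, 0, 0, 3, 0); (0, 0, 0, 1, 1); (2, 0, 0, 0, 0); (1, 1, 0, 0, 0); (1, 1, 1, 0, 0); (0, 0, 2, 0, 0))


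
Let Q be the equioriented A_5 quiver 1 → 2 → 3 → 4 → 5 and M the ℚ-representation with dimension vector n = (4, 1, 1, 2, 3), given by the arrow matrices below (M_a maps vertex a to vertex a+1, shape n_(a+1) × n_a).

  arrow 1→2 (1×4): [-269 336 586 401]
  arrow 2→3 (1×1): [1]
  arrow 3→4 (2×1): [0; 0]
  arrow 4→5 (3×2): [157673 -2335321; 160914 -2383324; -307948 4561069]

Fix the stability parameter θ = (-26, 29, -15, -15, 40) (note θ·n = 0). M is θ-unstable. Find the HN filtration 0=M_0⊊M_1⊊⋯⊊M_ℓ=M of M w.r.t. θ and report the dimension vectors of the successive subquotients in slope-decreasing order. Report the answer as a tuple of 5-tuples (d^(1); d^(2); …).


Barcode: M ≅ I[1,1]^3, I[1,3], I[4,5]^2, I[5,5]. HN layers by μ_θ (4 steps, strictly decreasing):
  μ^(1)=40; μ^(2)=7; μ^(3)=-15; μ^(4)=-26

((0, 0, 0, 0, 3); (0, 1, 1, 0, 0); (0, 0, 0, 2, 0); (4, 0, 0, 0, 0))


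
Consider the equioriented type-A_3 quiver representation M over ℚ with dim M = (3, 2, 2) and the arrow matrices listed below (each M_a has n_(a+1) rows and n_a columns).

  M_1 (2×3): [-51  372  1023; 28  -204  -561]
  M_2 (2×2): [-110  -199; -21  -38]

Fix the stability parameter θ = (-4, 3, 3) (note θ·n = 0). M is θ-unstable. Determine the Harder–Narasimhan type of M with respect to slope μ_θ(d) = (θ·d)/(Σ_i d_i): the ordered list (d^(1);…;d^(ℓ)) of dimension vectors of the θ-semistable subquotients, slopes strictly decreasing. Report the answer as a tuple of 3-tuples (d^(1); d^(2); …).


Via rank(M_{q-1}∘⋯∘M_p): M ≅ I[1,1], I[1,3]^2.
μ_θ-semistable layers: μ^(1)=3; μ^(2)=-4

((0, 2, 2); (3, 0, 0))


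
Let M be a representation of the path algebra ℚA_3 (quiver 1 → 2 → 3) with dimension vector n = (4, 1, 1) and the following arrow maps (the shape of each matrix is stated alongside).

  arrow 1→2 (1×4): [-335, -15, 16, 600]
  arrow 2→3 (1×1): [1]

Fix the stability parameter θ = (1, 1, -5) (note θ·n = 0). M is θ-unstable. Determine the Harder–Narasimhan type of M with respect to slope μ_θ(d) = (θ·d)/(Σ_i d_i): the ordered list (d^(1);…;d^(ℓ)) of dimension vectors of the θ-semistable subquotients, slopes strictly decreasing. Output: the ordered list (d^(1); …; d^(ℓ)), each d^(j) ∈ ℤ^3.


Interval decomposition of M: I[1,1]^3, I[1,3].
HN type (ℓ=2): μ^(1)=1; μ^(2)=-1

((3, 0, 0); (1, 1, 1))


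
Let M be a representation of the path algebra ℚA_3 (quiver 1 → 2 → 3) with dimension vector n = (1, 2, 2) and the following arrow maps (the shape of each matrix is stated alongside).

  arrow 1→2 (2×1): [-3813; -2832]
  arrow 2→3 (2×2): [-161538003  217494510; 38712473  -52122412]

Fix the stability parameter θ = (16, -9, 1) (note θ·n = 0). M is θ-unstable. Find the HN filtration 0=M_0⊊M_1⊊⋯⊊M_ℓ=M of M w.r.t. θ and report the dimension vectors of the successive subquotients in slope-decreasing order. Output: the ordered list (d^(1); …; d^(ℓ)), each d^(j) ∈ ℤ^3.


Via rank(M_{q-1}∘⋯∘M_p): M ≅ I[1,3], I[2,3].
μ_θ-semistable layers: μ^(1)=8/3; μ^(2)=1; μ^(3)=-9

((1, 1, 1); (0, 0, 1); (0, 1, 0))


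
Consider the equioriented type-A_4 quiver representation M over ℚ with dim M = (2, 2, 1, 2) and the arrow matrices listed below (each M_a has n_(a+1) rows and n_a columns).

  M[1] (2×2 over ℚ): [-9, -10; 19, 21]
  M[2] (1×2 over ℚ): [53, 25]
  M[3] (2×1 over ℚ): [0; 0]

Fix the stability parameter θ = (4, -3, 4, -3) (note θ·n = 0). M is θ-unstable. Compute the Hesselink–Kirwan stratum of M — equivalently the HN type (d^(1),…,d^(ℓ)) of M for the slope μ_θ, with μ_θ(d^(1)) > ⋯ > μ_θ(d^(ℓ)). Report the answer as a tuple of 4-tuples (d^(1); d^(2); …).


Barcode: M ≅ I[1,2], I[1,3], I[4,4]^2. HN layers by μ_θ (3 steps, strictly decreasing):
  μ^(1)=4; μ^(2)=1/2; μ^(3)=-3

((0, 0, 1, 0); (2, 2, 0, 0); (0, 0, 0, 2))


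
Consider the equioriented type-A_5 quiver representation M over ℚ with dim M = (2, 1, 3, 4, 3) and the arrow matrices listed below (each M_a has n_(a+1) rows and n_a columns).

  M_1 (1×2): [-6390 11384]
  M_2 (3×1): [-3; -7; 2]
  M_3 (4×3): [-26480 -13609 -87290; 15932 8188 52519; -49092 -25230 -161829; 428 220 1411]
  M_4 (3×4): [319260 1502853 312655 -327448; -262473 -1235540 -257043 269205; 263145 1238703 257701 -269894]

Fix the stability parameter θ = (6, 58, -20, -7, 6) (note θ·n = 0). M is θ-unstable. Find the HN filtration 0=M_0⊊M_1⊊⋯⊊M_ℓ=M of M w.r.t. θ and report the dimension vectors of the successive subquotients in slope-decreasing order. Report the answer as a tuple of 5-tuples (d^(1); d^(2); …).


Interval decomposition of M: I[1,1], I[1,5], I[3,3], I[3,4], I[4,5]^2.
HN type (ℓ=4): μ^(1)=37/4; μ^(2)=6; μ^(3)=-7; μ^(4)=-20

((0, 1, 1, 1, 1); (2, 0, 0, 0, 2); (0, 0, 0, 3, 0); (0, 0, 2, 0, 0))


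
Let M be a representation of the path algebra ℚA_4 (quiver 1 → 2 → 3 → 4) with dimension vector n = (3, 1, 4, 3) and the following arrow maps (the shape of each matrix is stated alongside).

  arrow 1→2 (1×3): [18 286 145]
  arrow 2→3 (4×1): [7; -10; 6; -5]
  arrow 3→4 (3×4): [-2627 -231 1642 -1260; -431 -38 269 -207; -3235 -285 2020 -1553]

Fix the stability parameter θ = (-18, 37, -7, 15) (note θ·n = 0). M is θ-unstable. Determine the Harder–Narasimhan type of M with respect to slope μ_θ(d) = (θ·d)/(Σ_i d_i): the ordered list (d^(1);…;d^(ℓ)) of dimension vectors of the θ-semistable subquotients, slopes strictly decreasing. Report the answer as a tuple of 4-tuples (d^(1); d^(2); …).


Interval decomposition of M: I[1,1]^2, I[1,4], I[3,3], I[3,4]^2.
HN type (ℓ=3): μ^(1)=15; μ^(2)=-7; μ^(3)=-18

((0, 1, 1, 3); (0, 0, 3, 0); (3, 0, 0, 0))


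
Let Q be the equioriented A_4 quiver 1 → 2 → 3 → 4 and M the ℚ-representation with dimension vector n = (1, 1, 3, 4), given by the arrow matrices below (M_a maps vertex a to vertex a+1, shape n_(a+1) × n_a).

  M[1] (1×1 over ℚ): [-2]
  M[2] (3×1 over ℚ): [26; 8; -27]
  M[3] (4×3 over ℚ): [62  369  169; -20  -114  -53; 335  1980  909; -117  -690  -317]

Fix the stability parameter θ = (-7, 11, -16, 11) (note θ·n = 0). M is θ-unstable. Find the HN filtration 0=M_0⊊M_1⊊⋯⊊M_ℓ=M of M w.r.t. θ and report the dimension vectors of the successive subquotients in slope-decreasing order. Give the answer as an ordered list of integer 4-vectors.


Via rank(M_{q-1}∘⋯∘M_p): M ≅ I[1,4], I[3,4]^2, I[4,4].
μ_θ-semistable layers: μ^(1)=11; μ^(2)=-5/2; μ^(3)=-7; μ^(4)=-16

((0, 0, 0, 4); (0, 1, 1, 0); (1, 0, 0, 0); (0, 0, 2, 0))


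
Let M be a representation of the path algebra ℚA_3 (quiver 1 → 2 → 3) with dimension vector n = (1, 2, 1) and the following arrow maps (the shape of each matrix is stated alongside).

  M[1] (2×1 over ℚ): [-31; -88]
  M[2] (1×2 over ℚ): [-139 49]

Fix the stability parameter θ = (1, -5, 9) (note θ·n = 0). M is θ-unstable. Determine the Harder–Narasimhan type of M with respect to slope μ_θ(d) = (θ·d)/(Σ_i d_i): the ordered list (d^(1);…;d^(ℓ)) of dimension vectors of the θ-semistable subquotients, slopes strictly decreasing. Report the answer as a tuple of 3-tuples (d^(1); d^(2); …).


Interval decomposition of M: I[1,3], I[2,2].
HN type (ℓ=3): μ^(1)=9; μ^(2)=-2; μ^(3)=-5

((0, 0, 1); (1, 1, 0); (0, 1, 0))


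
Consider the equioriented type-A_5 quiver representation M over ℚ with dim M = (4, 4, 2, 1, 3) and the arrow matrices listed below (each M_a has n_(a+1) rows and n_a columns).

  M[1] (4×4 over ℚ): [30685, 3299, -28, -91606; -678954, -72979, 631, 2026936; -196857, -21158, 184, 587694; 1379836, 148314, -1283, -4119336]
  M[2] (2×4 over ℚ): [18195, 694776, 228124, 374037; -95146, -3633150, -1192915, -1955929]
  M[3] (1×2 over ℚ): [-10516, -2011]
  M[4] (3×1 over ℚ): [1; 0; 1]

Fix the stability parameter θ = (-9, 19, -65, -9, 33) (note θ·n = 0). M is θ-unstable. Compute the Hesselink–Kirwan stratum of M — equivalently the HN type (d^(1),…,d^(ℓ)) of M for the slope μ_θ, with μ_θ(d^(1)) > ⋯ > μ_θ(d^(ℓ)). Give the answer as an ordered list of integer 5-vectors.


Barcode: M ≅ I[1,2]^2, I[1,3], I[1,5], I[5,5]^2. HN layers by μ_θ (4 steps, strictly decreasing):
  μ^(1)=33; μ^(2)=19; μ^(3)=-9; μ^(4)=-55/3

((0, 0, 0, 0, 3); (0, 2, 0, 0, 0); (2, 0, 0, 1, 0); (2, 2, 2, 0, 0))


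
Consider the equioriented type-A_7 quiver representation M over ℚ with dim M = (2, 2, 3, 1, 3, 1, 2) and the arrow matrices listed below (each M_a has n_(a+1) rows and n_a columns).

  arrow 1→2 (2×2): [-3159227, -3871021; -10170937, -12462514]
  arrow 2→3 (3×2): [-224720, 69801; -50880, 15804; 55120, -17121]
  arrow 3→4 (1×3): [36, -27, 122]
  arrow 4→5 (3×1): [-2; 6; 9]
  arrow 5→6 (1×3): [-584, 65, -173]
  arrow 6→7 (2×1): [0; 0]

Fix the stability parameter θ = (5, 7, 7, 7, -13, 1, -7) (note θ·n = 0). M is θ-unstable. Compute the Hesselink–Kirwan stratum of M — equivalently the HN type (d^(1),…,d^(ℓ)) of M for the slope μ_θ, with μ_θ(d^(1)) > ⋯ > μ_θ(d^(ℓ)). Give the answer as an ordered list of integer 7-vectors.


Barcode: M ≅ I[1,2], I[1,6], I[3,3]^2, I[5,5]^2, I[7,7]^2. HN layers by μ_θ (5 steps, strictly decreasing):
  μ^(1)=7; μ^(2)=5; μ^(3)=7/3; μ^(4)=-7; μ^(5)=-13

((0, 1, 2, 0, 0, 0, 0); (1, 0, 0, 0, 0, 0, 0); (1, 1, 1, 1, 1, 1, 0); (0, 0, 0, 0, 0, 0, 2); (0, 0, 0, 0, 2, 0, 0))


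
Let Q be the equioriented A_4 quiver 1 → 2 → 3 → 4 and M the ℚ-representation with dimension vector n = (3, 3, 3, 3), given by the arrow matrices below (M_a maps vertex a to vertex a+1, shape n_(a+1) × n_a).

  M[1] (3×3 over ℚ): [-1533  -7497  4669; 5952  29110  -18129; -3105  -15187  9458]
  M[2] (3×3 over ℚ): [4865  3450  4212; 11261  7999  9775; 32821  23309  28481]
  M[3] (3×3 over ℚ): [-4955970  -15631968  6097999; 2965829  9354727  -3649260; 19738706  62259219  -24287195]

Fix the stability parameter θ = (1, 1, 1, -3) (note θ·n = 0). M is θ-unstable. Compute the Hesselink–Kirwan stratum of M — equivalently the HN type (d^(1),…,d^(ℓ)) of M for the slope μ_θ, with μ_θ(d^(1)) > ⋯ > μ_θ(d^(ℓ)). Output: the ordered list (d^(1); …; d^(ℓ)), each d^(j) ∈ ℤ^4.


Via rank(M_{q-1}∘⋯∘M_p): M ≅ I[1,1], I[1,2], I[1,4], I[2,4], I[3,4].
μ_θ-semistable layers: μ^(1)=1; μ^(2)=0; μ^(3)=-1/3; μ^(4)=-1

((2, 1, 0, 0); (1, 1, 1, 1); (0, 1, 1, 1); (0, 0, 1, 1))


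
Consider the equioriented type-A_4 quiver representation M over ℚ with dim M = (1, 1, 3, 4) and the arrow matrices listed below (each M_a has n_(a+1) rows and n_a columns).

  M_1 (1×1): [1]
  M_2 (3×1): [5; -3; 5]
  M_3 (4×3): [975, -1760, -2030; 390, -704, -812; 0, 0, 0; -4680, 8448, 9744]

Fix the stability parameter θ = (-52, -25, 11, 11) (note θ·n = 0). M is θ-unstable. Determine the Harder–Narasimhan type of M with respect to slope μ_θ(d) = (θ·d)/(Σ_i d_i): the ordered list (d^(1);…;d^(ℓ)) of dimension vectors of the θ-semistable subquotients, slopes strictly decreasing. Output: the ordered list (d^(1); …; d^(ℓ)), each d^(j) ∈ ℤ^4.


Interval decomposition of M: I[1,4], I[3,3]^2, I[4,4]^3.
HN type (ℓ=3): μ^(1)=11; μ^(2)=-25; μ^(3)=-52

((0, 0, 3, 4); (0, 1, 0, 0); (1, 0, 0, 0))


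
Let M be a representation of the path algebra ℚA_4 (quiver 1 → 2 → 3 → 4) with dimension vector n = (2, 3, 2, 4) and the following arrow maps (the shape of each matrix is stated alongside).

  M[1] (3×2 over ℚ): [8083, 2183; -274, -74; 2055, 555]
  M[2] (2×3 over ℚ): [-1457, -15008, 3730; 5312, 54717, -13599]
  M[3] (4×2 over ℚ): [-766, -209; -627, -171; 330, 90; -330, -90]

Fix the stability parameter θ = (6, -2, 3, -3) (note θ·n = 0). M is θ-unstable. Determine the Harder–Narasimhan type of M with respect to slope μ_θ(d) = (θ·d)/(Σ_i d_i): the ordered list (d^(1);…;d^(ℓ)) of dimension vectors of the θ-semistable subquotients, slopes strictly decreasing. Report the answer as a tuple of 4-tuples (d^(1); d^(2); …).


Barcode: M ≅ I[1,1], I[1,4], I[2,2], I[2,4], I[4,4]^2. HN layers by μ_θ (5 steps, strictly decreasing):
  μ^(1)=6; μ^(2)=1; μ^(3)=0; μ^(4)=-2; μ^(5)=-3

((1, 0, 0, 0); (1, 1, 1, 1); (0, 0, 1, 1); (0, 2, 0, 0); (0, 0, 0, 2))


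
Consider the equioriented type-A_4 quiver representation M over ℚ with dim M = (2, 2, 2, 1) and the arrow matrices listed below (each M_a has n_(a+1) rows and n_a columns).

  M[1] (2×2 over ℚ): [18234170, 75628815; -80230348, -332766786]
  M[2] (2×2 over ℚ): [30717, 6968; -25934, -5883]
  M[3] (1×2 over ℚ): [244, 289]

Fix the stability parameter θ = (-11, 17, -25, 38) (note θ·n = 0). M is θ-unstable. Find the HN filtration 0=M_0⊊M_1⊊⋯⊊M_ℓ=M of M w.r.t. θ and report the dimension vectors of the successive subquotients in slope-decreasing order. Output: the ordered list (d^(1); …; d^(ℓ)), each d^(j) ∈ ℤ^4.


Barcode: M ≅ I[1,1], I[1,3], I[2,4]. HN layers by μ_θ (3 steps, strictly decreasing):
  μ^(1)=38; μ^(2)=-4; μ^(3)=-11

((0, 0, 0, 1); (0, 2, 2, 0); (2, 0, 0, 0))


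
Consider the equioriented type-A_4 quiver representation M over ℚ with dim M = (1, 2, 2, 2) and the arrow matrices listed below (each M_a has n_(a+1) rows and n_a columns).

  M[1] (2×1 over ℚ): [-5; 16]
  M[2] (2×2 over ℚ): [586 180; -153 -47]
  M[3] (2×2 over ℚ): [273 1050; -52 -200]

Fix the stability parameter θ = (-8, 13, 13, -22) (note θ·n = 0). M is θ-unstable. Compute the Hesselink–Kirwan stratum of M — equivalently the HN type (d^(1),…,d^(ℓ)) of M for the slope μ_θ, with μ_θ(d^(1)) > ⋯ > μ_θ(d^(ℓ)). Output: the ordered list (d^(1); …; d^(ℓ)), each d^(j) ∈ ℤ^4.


Interval decomposition of M: I[1,3], I[2,4], I[4,4].
HN type (ℓ=4): μ^(1)=13; μ^(2)=4/3; μ^(3)=-8; μ^(4)=-22

((0, 1, 1, 0); (0, 1, 1, 1); (1, 0, 0, 0); (0, 0, 0, 1))


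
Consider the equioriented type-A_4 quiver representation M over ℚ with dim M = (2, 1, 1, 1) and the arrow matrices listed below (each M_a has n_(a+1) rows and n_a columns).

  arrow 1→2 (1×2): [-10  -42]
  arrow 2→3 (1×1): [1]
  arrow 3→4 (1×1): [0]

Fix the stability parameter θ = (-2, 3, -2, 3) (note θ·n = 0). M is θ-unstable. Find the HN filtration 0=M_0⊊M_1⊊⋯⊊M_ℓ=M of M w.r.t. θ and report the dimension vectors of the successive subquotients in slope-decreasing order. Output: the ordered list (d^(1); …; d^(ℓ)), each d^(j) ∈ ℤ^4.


Barcode: M ≅ I[1,1], I[1,3], I[4,4]. HN layers by μ_θ (3 steps, strictly decreasing):
  μ^(1)=3; μ^(2)=1/2; μ^(3)=-2

((0, 0, 0, 1); (0, 1, 1, 0); (2, 0, 0, 0))


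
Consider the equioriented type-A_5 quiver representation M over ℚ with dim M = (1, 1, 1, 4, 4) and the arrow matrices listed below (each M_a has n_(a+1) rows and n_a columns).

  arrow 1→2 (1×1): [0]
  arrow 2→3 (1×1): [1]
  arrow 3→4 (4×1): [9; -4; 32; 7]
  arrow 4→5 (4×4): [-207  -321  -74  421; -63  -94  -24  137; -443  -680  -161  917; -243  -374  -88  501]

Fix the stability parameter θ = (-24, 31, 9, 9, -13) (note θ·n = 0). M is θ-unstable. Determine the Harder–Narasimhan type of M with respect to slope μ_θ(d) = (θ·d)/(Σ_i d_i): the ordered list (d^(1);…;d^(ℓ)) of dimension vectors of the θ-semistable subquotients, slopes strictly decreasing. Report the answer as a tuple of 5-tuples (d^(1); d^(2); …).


Barcode: M ≅ I[1,1], I[2,4], I[4,5]^3, I[5,5]. HN layers by μ_θ (4 steps, strictly decreasing):
  μ^(1)=49/3; μ^(2)=-2; μ^(3)=-13; μ^(4)=-24

((0, 1, 1, 1, 0); (0, 0, 0, 3, 3); (0, 0, 0, 0, 1); (1, 0, 0, 0, 0))


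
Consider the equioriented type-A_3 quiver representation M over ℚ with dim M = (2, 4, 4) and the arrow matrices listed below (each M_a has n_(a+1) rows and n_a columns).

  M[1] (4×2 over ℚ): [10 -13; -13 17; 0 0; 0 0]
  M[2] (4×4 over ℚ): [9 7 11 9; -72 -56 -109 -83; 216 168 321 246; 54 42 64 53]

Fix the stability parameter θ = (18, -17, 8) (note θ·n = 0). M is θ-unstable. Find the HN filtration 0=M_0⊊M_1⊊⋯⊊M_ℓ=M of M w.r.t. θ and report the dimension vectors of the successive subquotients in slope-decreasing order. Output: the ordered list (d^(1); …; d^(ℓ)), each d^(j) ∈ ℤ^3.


Interval decomposition of M: I[1,2], I[1,3], I[2,3]^2, I[3,3].
HN type (ℓ=3): μ^(1)=8; μ^(2)=1/2; μ^(3)=-17

((0, 0, 4); (2, 2, 0); (0, 2, 0))


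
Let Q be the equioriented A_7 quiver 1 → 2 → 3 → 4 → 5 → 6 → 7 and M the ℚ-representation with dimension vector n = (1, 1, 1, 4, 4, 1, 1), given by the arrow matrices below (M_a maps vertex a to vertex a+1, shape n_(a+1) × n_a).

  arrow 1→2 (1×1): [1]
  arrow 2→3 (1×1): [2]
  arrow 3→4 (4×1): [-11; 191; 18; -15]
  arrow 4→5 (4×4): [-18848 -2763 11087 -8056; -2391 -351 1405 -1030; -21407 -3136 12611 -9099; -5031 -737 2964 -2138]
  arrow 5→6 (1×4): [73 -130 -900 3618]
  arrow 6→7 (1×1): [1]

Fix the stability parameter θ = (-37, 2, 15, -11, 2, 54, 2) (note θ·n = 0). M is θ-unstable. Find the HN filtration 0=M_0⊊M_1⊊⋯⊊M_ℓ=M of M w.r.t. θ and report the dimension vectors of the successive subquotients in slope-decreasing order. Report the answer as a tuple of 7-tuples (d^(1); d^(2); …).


Via rank(M_{q-1}∘⋯∘M_p): M ≅ I[1,7], I[4,5]^3.
μ_θ-semistable layers: μ^(1)=28; μ^(2)=2; μ^(3)=-11; μ^(4)=-37

((0, 0, 0, 0, 0, 1, 1); (0, 1, 1, 1, 4, 0, 0); (0, 0, 0, 3, 0, 0, 0); (1, 0, 0, 0, 0, 0, 0))


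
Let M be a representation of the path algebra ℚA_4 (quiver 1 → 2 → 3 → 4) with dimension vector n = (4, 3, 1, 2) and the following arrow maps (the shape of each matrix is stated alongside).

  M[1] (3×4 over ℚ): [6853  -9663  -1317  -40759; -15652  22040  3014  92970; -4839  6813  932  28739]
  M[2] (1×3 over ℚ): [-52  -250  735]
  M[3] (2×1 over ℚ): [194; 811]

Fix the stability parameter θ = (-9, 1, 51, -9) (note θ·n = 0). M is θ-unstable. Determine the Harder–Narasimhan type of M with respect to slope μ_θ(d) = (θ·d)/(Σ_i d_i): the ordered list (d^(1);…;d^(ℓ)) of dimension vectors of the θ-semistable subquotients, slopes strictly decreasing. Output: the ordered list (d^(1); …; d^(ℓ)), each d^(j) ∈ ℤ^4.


Barcode: M ≅ I[1,1], I[1,2]^2, I[1,4], I[4,4]. HN layers by μ_θ (3 steps, strictly decreasing):
  μ^(1)=21; μ^(2)=1; μ^(3)=-9

((0, 0, 1, 1); (0, 3, 0, 0); (4, 0, 0, 1))


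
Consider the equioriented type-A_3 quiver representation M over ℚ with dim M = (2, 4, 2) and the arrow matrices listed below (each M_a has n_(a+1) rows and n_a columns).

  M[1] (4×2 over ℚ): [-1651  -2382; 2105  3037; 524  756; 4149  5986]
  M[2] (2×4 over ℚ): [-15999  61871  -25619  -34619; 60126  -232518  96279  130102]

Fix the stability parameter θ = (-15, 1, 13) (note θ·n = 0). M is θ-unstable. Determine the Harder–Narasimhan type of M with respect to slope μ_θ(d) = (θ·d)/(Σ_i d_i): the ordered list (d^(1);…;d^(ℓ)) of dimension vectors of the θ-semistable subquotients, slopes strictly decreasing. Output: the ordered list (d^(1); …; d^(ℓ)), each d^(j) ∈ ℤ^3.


Via rank(M_{q-1}∘⋯∘M_p): M ≅ I[1,2], I[1,3], I[2,2], I[2,3].
μ_θ-semistable layers: μ^(1)=13; μ^(2)=1; μ^(3)=-15

((0, 0, 2); (0, 4, 0); (2, 0, 0))


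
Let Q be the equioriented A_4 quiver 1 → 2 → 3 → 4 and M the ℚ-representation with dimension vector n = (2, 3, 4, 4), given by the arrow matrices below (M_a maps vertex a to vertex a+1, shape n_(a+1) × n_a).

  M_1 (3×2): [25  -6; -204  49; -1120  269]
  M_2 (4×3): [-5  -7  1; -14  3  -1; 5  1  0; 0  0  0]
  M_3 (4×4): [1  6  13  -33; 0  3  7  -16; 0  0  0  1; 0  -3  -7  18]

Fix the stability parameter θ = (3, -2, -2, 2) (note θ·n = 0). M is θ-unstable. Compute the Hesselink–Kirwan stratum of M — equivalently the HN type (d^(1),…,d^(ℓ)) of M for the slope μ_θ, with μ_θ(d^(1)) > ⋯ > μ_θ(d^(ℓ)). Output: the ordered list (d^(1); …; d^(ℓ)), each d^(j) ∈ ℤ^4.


Via rank(M_{q-1}∘⋯∘M_p): M ≅ I[1,4]^2, I[2,3], I[3,4], I[4,4].
μ_θ-semistable layers: μ^(1)=2; μ^(2)=-1/3; μ^(3)=-2

((0, 0, 0, 4); (2, 2, 2, 0); (0, 1, 2, 0))


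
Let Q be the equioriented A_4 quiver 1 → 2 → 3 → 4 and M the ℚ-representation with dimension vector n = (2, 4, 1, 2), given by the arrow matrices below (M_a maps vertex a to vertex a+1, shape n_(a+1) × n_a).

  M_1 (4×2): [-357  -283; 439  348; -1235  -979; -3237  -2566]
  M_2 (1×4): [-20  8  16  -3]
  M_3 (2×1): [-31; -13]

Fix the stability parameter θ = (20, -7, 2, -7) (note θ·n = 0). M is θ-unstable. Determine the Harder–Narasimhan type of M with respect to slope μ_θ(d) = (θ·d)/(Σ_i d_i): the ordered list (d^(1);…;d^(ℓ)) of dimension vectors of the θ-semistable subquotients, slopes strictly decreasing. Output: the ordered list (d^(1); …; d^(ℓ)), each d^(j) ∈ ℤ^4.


Interval decomposition of M: I[1,2], I[1,4], I[2,2]^2, I[4,4].
HN type (ℓ=3): μ^(1)=13/2; μ^(2)=2; μ^(3)=-7

((1, 1, 0, 0); (1, 1, 1, 1); (0, 2, 0, 1))


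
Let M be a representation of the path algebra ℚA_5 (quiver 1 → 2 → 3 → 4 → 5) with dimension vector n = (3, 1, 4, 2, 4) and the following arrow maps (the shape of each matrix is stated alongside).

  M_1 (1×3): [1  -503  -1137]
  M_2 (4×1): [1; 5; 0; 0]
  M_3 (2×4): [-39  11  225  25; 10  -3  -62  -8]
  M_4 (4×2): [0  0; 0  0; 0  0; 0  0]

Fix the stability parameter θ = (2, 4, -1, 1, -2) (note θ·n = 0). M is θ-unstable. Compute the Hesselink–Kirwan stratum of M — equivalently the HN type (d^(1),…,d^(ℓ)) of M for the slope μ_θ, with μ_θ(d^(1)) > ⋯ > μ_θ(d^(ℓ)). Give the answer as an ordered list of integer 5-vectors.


Interval decomposition of M: I[1,1]^2, I[1,4], I[3,3]^2, I[3,4], I[5,5]^4.
HN type (ℓ=5): μ^(1)=2; μ^(2)=3/2; μ^(3)=1; μ^(4)=-1; μ^(5)=-2

((2, 0, 0, 0, 0); (1, 1, 1, 1, 0); (0, 0, 0, 1, 0); (0, 0, 3, 0, 0); (0, 0, 0, 0, 4))


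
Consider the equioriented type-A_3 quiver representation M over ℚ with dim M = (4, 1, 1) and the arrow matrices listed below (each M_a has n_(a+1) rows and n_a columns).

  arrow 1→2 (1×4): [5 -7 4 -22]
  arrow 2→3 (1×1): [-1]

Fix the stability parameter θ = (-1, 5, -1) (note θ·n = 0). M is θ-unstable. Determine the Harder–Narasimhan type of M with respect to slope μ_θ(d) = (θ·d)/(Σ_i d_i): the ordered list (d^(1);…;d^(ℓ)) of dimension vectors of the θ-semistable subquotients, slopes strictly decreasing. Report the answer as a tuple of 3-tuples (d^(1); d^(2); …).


Via rank(M_{q-1}∘⋯∘M_p): M ≅ I[1,1]^3, I[1,3].
μ_θ-semistable layers: μ^(1)=2; μ^(2)=-1

((0, 1, 1); (4, 0, 0))


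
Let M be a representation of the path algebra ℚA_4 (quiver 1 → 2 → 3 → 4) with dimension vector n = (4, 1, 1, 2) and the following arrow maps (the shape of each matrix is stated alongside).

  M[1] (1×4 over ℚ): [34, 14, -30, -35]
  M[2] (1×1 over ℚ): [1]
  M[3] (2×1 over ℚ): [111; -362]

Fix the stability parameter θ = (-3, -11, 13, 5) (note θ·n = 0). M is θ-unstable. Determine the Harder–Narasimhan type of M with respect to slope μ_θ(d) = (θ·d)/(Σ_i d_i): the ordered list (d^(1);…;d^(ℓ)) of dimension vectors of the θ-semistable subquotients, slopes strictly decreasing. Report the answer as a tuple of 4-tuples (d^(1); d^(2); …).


Interval decomposition of M: I[1,1]^3, I[1,4], I[4,4].
HN type (ℓ=4): μ^(1)=9; μ^(2)=5; μ^(3)=-3; μ^(4)=-7

((0, 0, 1, 1); (0, 0, 0, 1); (3, 0, 0, 0); (1, 1, 0, 0))


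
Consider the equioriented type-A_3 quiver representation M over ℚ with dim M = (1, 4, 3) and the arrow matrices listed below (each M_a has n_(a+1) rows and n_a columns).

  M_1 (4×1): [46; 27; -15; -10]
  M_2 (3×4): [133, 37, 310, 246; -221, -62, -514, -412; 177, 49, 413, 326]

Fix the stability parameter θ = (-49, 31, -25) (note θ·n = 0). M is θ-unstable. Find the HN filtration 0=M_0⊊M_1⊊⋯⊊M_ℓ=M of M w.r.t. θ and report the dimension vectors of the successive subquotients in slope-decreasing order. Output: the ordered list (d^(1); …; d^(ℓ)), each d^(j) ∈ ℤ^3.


Via rank(M_{q-1}∘⋯∘M_p): M ≅ I[1,3], I[2,2], I[2,3]^2.
μ_θ-semistable layers: μ^(1)=31; μ^(2)=3; μ^(3)=-49

((0, 1, 0); (0, 3, 3); (1, 0, 0))


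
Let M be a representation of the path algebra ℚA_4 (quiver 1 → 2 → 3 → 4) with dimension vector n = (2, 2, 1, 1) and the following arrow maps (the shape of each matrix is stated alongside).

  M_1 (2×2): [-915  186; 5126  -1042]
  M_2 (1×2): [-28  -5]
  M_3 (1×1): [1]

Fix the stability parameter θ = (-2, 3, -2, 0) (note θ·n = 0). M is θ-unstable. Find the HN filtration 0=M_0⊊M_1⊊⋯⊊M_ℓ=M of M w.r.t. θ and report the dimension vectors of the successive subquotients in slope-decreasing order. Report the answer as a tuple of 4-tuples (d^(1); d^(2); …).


Via rank(M_{q-1}∘⋯∘M_p): M ≅ I[1,2], I[1,4].
μ_θ-semistable layers: μ^(1)=3; μ^(2)=1/3; μ^(3)=-2

((0, 1, 0, 0); (0, 1, 1, 1); (2, 0, 0, 0))


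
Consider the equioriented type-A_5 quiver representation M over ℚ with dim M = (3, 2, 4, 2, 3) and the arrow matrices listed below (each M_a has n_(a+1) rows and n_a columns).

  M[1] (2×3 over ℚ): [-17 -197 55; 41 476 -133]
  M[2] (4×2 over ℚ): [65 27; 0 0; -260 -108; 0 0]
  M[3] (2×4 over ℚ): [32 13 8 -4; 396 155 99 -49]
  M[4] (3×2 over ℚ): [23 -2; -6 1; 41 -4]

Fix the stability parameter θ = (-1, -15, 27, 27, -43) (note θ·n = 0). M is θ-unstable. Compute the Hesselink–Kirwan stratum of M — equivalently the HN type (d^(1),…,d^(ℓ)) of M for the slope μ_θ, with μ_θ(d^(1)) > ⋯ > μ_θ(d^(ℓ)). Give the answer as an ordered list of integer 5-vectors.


Interval decomposition of M: I[1,1], I[1,2], I[1,3], I[3,3], I[3,5]^2, I[5,5].
HN type (ℓ=5): μ^(1)=27; μ^(2)=11/3; μ^(3)=-1; μ^(4)=-8; μ^(5)=-43

((0, 0, 2, 0, 0); (0, 0, 2, 2, 2); (1, 0, 0, 0, 0); (2, 2, 0, 0, 0); (0, 0, 0, 0, 1))


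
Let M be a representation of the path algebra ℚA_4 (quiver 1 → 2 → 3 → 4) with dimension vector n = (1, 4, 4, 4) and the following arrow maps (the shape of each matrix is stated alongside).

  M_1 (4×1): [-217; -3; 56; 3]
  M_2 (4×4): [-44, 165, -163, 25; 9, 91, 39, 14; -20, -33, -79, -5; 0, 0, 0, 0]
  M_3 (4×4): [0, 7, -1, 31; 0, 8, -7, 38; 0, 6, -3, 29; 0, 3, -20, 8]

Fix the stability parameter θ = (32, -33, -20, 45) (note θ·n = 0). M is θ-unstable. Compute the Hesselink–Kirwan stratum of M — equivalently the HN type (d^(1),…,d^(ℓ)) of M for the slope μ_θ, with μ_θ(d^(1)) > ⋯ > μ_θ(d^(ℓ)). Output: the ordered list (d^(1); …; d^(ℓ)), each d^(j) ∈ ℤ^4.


Barcode: M ≅ I[1,2], I[2,3], I[2,4]^2, I[3,4], I[4,4]. HN layers by μ_θ (4 steps, strictly decreasing):
  μ^(1)=45; μ^(2)=-1/2; μ^(3)=-20; μ^(4)=-33

((0, 0, 0, 4); (1, 1, 0, 0); (0, 0, 4, 0); (0, 3, 0, 0))


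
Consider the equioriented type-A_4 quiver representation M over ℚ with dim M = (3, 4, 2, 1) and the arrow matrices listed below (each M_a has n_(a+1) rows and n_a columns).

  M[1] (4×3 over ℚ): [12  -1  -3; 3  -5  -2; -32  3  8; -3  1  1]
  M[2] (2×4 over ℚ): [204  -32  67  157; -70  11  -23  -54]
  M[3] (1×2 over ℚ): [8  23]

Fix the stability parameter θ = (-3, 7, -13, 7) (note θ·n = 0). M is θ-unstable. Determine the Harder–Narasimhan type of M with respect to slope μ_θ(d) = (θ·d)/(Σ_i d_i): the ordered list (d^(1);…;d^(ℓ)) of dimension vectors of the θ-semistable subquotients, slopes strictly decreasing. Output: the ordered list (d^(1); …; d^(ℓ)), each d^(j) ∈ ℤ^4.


Barcode: M ≅ I[1,2], I[1,3], I[1,4], I[2,2]. HN layers by μ_θ (2 steps, strictly decreasing):
  μ^(1)=7; μ^(2)=-3

((0, 2, 0, 1); (3, 2, 2, 0))


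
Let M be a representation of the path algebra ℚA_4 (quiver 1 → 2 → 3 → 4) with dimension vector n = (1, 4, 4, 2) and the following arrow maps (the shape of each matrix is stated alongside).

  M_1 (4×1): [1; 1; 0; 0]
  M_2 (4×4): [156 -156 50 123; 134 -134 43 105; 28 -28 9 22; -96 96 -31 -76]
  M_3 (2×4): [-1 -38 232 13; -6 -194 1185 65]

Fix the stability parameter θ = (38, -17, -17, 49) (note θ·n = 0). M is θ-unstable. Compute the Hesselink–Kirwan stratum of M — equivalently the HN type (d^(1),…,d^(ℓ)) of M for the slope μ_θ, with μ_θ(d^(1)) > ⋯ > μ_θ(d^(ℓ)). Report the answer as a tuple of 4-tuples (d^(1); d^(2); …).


Interval decomposition of M: I[1,2], I[2,3], I[2,4]^2, I[3,3].
HN type (ℓ=3): μ^(1)=49; μ^(2)=21/2; μ^(3)=-17

((0, 0, 0, 2); (1, 1, 0, 0); (0, 3, 4, 0))


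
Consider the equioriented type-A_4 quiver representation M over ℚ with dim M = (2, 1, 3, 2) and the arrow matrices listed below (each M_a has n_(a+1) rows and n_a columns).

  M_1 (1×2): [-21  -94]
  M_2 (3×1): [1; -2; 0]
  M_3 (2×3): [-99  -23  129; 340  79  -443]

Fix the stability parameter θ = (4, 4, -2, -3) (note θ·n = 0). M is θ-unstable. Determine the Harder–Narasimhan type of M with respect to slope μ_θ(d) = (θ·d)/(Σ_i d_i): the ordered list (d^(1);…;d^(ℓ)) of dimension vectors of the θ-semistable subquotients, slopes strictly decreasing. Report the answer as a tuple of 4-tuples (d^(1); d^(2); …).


Interval decomposition of M: I[1,1], I[1,4], I[3,3], I[3,4].
HN type (ℓ=4): μ^(1)=4; μ^(2)=3/4; μ^(3)=-2; μ^(4)=-5/2

((1, 0, 0, 0); (1, 1, 1, 1); (0, 0, 1, 0); (0, 0, 1, 1))


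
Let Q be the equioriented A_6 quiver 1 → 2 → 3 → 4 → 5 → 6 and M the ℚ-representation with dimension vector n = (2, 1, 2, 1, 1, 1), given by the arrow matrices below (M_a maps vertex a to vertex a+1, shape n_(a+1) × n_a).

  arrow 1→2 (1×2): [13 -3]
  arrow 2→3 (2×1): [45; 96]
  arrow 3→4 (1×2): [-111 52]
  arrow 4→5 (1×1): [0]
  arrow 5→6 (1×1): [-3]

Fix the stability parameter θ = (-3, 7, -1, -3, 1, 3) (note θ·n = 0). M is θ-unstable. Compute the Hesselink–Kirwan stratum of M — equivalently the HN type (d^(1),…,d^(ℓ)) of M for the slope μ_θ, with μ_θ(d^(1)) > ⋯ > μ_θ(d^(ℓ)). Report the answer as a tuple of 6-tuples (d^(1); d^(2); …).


Interval decomposition of M: I[1,1], I[1,4], I[3,3], I[5,6].
HN type (ℓ=4): μ^(1)=3; μ^(2)=1; μ^(3)=-1; μ^(4)=-3

((0, 0, 0, 0, 0, 1); (0, 1, 1, 1, 1, 0); (0, 0, 1, 0, 0, 0); (2, 0, 0, 0, 0, 0))
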